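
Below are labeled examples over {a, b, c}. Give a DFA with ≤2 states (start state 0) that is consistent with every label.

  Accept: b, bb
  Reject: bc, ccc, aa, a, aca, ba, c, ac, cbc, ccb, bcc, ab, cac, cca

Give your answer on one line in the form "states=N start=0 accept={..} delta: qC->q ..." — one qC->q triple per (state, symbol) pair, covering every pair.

State merging on the prefix tree: take the shortest (then alphabetical) example prefix whose next move is undefined and point that move at state 0, else 1, else 2, ...; a target is out if some Accept/Reject pair would then sit in one state with the same input left (inseparable). If every existing state is out, open a new one.
a: 0a undefined. 0a->0: no, b/ab meet in 0 with "b" left. Open state 1: 0a->1.
b: 0b undefined. 0b->0: ok.
c: 0c undefined. 0c->0: no, b/bc meet in 0. 0c->1: ok.
aa: 1a undefined. 1a->0: no, b/aa meet in 0. 1a->1: ok.
ab: 1b undefined. 1b->0: no, b/ab meet in 0. 1b->1: ok.
ac: 1c undefined. 1c->0: no, b/ac meet in 0. 1c->1: ok.
All examples now run through 2 states with every (state, symbol) defined. Accept strings end in {0}, Reject strings end in {1}; accept={0}.

states=2 start=0 accept={0} delta: 0a->1 0b->0 0c->1 1a->1 1b->1 1c->1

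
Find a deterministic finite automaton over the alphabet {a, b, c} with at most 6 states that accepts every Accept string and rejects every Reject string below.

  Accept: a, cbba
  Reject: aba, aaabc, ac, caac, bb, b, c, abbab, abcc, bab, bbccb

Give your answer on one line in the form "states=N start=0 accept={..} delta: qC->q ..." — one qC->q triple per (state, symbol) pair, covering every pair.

states=3 start=0 accept={0} delta: 0a->0 0b->1 0c->1 1a->1 1b->2 1c->1 2a->0 2b->0 2c->0

State merging on the prefix tree: take the shortest (then alphabetical) example prefix whose next move is undefined and point that move at state 0, else 1, else 2, ...; a target is out if some Accept/Reject pair would then sit in one state with the same input left (inseparable). If every existing state is out, open a new one.
a: 0a undefined. 0a->0: ok.
b: 0b undefined. 0b->0: no, a/aba meet in 0. Open state 1: 0b->1.
c: 0c undefined. 0c->0: no, a/ac meet in 0. 0c->1: ok.
ba: 1a undefined. 1a->0: no, a/aba meet in 0. 1a->1: ok.
bb: 1b undefined. 1b->0: no, a/bb meet in 0. 1b->1: no, cbba/aba meet in 1. Open state 2: 1b->2.
abc: 1c undefined. 1c->0: no, a/aaabc meet in 0. 1c->1: ok.
bbc: 2c undefined. 2c->0: ok.
cbb: 2b undefined. 2b->0: ok.
abba: 2a undefined. 2a->0: ok.
All examples now run through 3 states with every (state, symbol) defined. Accept strings end in {0}, Reject strings end in {1,2}; accept={0}.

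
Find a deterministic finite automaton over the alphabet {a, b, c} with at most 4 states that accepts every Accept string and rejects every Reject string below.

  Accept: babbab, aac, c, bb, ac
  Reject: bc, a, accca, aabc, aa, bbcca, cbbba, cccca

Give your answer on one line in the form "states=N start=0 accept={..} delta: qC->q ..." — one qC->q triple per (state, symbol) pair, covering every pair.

Fold the examples into a partial DFA from state 0: repeatedly fix the first undefined (state, symbol) met by the shortest-then-alphabetical prefix, trying targets in increasing order and rejecting any under which an Accept and a Reject string meet in one state with the same remainder; add a state when all current targets are rejected. Accepting states are where Accept strings end.
a: 0a undefined. 0a->0: ok.
b: 0b undefined. 0b->0: no, babbab/a meet in 0. Open state 1: 0b->1.
c: 0c undefined. 0c->0: no, aac/a meet in 0. 0c->1: ok.
ba: 1a undefined. 1a->0: ok.
bb: 1b undefined. 1b->0: no, bb/a meet in 0. 1b->1: ok.
bc: 1c undefined. 1c->0: ok.
All examples now run through 2 states with every (state, symbol) defined. Accept strings end in {1}, Reject strings end in {0}; accept={1}.

states=2 start=0 accept={1} delta: 0a->0 0b->1 0c->1 1a->0 1b->1 1c->0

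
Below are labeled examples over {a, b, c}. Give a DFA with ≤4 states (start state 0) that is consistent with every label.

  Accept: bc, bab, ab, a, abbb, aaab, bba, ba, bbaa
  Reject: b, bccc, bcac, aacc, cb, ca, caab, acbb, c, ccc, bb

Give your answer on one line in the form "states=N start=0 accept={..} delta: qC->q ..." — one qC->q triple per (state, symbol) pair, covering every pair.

states=4 start=0 accept={0,1} delta: 0a->1 0b->2 0c->3 1a->0 1b->1 1c->0 2a->1 2b->2 2c->1 3a->3 3b->2 3c->3

State merging on the prefix tree: take the shortest (then alphabetical) example prefix whose next move is undefined and point that move at state 0, else 1, else 2, ...; a target is out if some Accept/Reject pair would then sit in one state with the same input left (inseparable). If every existing state is out, open a new one.
a: 0a undefined. 0a->0: no, ab/b meet in 0 with "b" left. Open state 1: 0a->1.
b: 0b undefined. 0b->0: no, bc/c meet in 0 with "c" left. 0b->1: no, ab/bb meet in 1 with "b" left. Open state 2: 0b->2.
c: 0c undefined. 0c->0: no, a/ca meet in 1. 0c->1: no, ab/cb meet in 1 with "b" left. 0c->2: no, ba/ca meet in 2 with "a" left. Open state 3: 0c->3.
aa: 1a undefined. 1a->0: ok.
ab: 1b undefined. 1b->0: no, abbb/bb meet in 2 with "b" left. 1b->1: ok.
ac: 1c undefined. 1c->0: ok.
ba: 2a undefined. 2a->0: no, bab/b meet in 2. 2a->1: ok.
bb: 2b undefined. 2b->0: no, bbaa/acbb meet in 0. 2b->1: no, bab/acbb meet in 1. 2b->2: ok.
bc: 2c undefined. 2c->0: no, bc/bcac meet in 0. 2c->1: ok.
ca: 3a undefined. 3a->0: no, bc/caab meet in 1. 3a->1: no, bc/ca meet in 1. 3a->2: no, bc/caab meet in 1. 3a->3: ok.
cb: 3b undefined. 3b->0: no, bbaa/cb meet in 0. 3b->1: no, bc/cb meet in 1. 3b->2: ok.
cc: 3c undefined. 3c->0: no, bbaa/aacc meet in 0. 3c->1: no, bc/aacc meet in 1. 3c->2: no, bc/ccc meet in 1. 3c->3: ok.
All examples now run through 4 states with every (state, symbol) defined. Accept strings end in {0,1}, Reject strings end in {2,3}; accept={0,1}.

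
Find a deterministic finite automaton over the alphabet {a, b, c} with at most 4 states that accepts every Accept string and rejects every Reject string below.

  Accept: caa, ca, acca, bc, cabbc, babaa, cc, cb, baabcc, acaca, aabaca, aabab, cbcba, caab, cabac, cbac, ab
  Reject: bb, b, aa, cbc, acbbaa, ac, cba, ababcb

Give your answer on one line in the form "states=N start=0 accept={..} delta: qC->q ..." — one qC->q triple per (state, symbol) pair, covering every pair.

states=3 start=0 accept={1,2} delta: 0a->1 0b->0 0c->2 1a->0 1b->2 1c->0 2a->2 2b->1 2c->1

Fold the examples into a partial DFA from state 0: repeatedly fix the first undefined (state, symbol) met by the shortest-then-alphabetical prefix, trying targets in increasing order and rejecting any under which an Accept and a Reject string meet in one state with the same remainder; add a state when all current targets are rejected. Accepting states are where Accept strings end.
a: 0a undefined. 0a->0: no, ab/b meet in 0 with "b" left. Open state 1: 0a->1.
b: 0b undefined. 0b->0: ok.
c: 0c undefined. 0c->0: no, caa/aa meet in 1 with "a" left. 0c->1: no, ca/aa meet in 1 with "a" left. Open state 2: 0c->2.
aa: 1a undefined. 1a->0: ok.
ab: 1b undefined. 1b->0: no, babaa/bb meet in 0. 1b->1: no, cb/ababcb meet in 2 with "b" left. 1b->2: ok.
ac: 1c undefined. 1c->0: ok.
ca: 2a undefined. 2a->0: no, ca/bb meet in 0. 2a->1: no, caa/bb meet in 0. 2a->2: ok.
cb: 2b undefined. 2b->0: no, caa/cbc meet in 2. 2b->1: ok.
cc: 2c undefined. 2c->0: no, cabbc/bb meet in 0. 2c->1: ok.
All examples now run through 3 states with every (state, symbol) defined. Accept strings end in {1,2}, Reject strings end in {0}; accept={1,2}.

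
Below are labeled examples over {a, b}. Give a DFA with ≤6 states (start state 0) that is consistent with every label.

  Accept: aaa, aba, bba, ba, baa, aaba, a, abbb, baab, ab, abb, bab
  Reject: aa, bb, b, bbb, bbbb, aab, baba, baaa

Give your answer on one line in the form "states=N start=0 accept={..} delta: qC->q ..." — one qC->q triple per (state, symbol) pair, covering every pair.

states=4 start=0 accept={1,3} delta: 0a->1 0b->2 1a->0 1b->3 2a->3 2b->0 3a->1 3b->1

State merging on the prefix tree: take the shortest (then alphabetical) example prefix whose next move is undefined and point that move at state 0, else 1, else 2, ...; a target is out if some Accept/Reject pair would then sit in one state with the same input left (inseparable). If every existing state is out, open a new one.
a: 0a undefined. 0a->0: no, aaa/aa meet in 0. Open state 1: 0a->1.
b: 0b undefined. 0b->0: no, aaa/baaa meet in 1 with "aa" left. 0b->1: no, ba/aa meet in 1 with "a" left. Open state 2: 0b->2.
aa: 1a undefined. 1a->0: ok.
ab: 1b undefined. 1b->0: no, abbb/bb meet in 2 with "b" left. 1b->1: no, aba/aa meet in 0. 1b->2: no, abbb/bbb meet in 2 with "bb" left. Open state 3: 1b->3.
ba: 2a undefined. 2a->0: no, ba/aa meet in 0. 2a->1: no, aaa/baaa meet in 1. 2a->2: no, bba/baba meet in 2 with "ba" left. 2a->3: ok.
bb: 2b undefined. 2b->0: ok.
aba: 3a undefined. 3a->0: no, aaa/baaa meet in 1. 3a->1: ok.
abb: 3b undefined. 3b->0: no, aaa/baba meet in 1. 3b->1: ok.
All examples now run through 4 states with every (state, symbol) defined. Accept strings end in {1,3}, Reject strings end in {0,2}; accept={1,3}.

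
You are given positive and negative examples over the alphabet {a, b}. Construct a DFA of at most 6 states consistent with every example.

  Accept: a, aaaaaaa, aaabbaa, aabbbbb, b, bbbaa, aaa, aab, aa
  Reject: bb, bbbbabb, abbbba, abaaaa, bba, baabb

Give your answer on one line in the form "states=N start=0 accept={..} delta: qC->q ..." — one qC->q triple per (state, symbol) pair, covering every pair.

states=5 start=0 accept={0,1,4} delta: 0a->0 0b->1 1a->2 1b->2 2a->3 2b->4 3a->1 3b->1 4a->0 4b->2

Grow the machine one transition at a time. Run the examples from 0; the earliest place one falls off (shortest prefix, ties alphabetical) gets sent to the lowest-numbered state that keeps every Accept/Reject pair distinguishable — a pair clashes when both reach the same state with identical unread suffix — and to a fresh state only if none does.
a: 0a undefined. 0a->0: ok.
b: 0b undefined. 0b->0: no, a/bb meet in 0. Open state 1: 0b->1.
ba: 1a undefined. 1a->0: no, a/abaaaa meet in 0. 1a->1: no, b/abaaaa meet in 1. Open state 2: 1a->2.
bb: 1b undefined. 1b->0: no, a/bb meet in 0. 1b->1: no, aabbbbb/bb meet in 1. 1b->2: ok.
baa: 2a undefined. 2a->0: no, a/abaaaa meet in 0. 2a->1: no, aaabbaa/bb meet in 2. 2a->2: no, aaabbaa/bb meet in 2. Open state 3: 2a->3.
bbb: 2b undefined. 2b->0: no, aabbbbb/bb meet in 2. 2b->1: no, bbbaa/abbbba meet in 3. 2b->2: no, aabbbbb/bb meet in 2. 2b->3: no, aabbbbb/baabb meet in 3 with "bb" left. Open state 4: 2b->4.
baab: 3b undefined. 3b->0: no, b/baabb meet in 1. 3b->1: ok.
bbba: 4a undefined. 4a->0: ok.
bbbb: 4b undefined. 4b->0: no, a/abbbba meet in 0. 4b->1: no, aabbbbb/bb meet in 2. 4b->2: ok.
abaaa: 3a undefined. 3a->0: no, a/abaaaa meet in 0. 3a->1: ok.
All examples now run through 5 states with every (state, symbol) defined. Accept strings end in {0,1,4}, Reject strings end in {2,3}; accept={0,1,4}.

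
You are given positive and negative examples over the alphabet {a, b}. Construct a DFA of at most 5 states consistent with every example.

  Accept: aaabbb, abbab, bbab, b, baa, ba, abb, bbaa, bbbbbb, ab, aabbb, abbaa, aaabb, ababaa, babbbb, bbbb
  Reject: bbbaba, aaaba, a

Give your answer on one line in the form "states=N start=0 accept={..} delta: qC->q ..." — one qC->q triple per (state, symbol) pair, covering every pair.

states=3 start=0 accept={0,2} delta: 0a->1 0b->2 1a->0 1b->0 2a->2 2b->0

Fold the examples into a partial DFA from state 0: repeatedly fix the first undefined (state, symbol) met by the shortest-then-alphabetical prefix, trying targets in increasing order and rejecting any under which an Accept and a Reject string meet in one state with the same remainder; add a state when all current targets are rejected. Accepting states are where Accept strings end.
a: 0a undefined. 0a->0: no, ba/aaaba meet in 0 with "ba" left. Open state 1: 0a->1.
b: 0b undefined. 0b->0: no, ba/a meet in 1. 0b->1: no, b/a meet in 1. Open state 2: 0b->2.
aa: 1a undefined. 1a->0: ok.
ab: 1b undefined. 1b->0: ok.
ba: 2a undefined. 2a->0: no, baa/aaaba meet in 1. 2a->1: no, ba/aaaba meet in 1. 2a->2: ok.
bb: 2b undefined. 2b->0: ok.
All examples now run through 3 states with every (state, symbol) defined. Accept strings end in {0,2}, Reject strings end in {1}; accept={0,2}.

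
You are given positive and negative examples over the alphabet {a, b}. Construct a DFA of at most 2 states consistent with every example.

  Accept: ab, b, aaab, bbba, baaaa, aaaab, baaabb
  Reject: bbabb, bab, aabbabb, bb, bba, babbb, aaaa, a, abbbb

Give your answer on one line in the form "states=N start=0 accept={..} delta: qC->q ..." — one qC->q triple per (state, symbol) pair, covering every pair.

states=2 start=0 accept={1} delta: 0a->0 0b->1 1a->1 1b->0

Grow the machine one transition at a time. Run the examples from 0; the earliest place one falls off (shortest prefix, ties alphabetical) gets sent to the lowest-numbered state that keeps every Accept/Reject pair distinguishable — a pair clashes when both reach the same state with identical unread suffix — and to a fresh state only if none does.
a: 0a undefined. 0a->0: ok.
b: 0b undefined. 0b->0: no, ab/bbabb meet in 0. Open state 1: 0b->1.
ba: 1a undefined. 1a->0: no, ab/bab meet in 1. 1a->1: ok.
bb: 1b undefined. 1b->0: ok.
All examples now run through 2 states with every (state, symbol) defined. Accept strings end in {1}, Reject strings end in {0}; accept={1}.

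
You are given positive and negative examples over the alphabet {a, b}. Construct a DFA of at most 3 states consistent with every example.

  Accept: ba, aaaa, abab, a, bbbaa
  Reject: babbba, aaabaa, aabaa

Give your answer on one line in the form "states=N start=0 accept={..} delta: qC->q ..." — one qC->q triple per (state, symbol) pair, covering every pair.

states=3 start=0 accept={0,2} delta: 0a->0 0b->1 1a->2 1b->2 2a->1 2b->0

State merging on the prefix tree: take the shortest (then alphabetical) example prefix whose next move is undefined and point that move at state 0, else 1, else 2, ...; a target is out if some Accept/Reject pair would then sit in one state with the same input left (inseparable). If every existing state is out, open a new one.
a: 0a undefined. 0a->0: ok.
b: 0b undefined. 0b->0: no, ba/babbba meet in 0. Open state 1: 0b->1.
ba: 1a undefined. 1a->0: no, ba/aaabaa meet in 0. 1a->1: no, ba/aaabaa meet in 1. Open state 2: 1a->2.
bb: 1b undefined. 1b->0: no, bbbaa/aaabaa meet in 2 with "a" left. 1b->1: no, bbbaa/aaabaa meet in 2 with "a" left. 1b->2: ok.
bab: 2b undefined. 2b->0: ok.
aabaa: 2a undefined. 2a->0: no, aaaa/babbba meet in 0. 2a->1: ok.
All examples now run through 3 states with every (state, symbol) defined. Accept strings end in {0,2}, Reject strings end in {1}; accept={0,2}.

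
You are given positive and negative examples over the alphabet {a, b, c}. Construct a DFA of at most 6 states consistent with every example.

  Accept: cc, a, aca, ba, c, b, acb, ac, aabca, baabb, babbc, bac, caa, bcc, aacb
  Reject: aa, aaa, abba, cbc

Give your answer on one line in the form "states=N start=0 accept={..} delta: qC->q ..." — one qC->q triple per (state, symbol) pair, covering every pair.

states=4 start=0 accept={0,1,2} delta: 0a->1 0b->0 0c->2 1a->3 1b->1 1c->0 2a->0 2b->3 2c->0 3a->3 3b->0 3c->3

Grow the machine one transition at a time. Run the examples from 0; the earliest place one falls off (shortest prefix, ties alphabetical) gets sent to the lowest-numbered state that keeps every Accept/Reject pair distinguishable — a pair clashes when both reach the same state with identical unread suffix — and to a fresh state only if none does.
a: 0a undefined. 0a->0: no, a/aa meet in 0. Open state 1: 0a->1.
b: 0b undefined. 0b->0: ok.
c: 0c undefined. 0c->0: no, cc/cbc meet in 0. 0c->1: no, caa/aaa meet in 1 with "aa" left. Open state 2: 0c->2.
aa: 1a undefined. 1a->0: no, a/aaa meet in 1. 1a->1: no, a/aa meet in 1. 1a->2: no, c/aa meet in 2. Open state 3: 1a->3.
ab: 1b undefined. 1b->0: no, a/abba meet in 1. 1b->1: ok.
ac: 1c undefined. 1c->0: ok.
ca: 2a undefined. 2a->0: ok.
cb: 2b undefined. 2b->0: no, c/cbc meet in 2. 2b->1: no, b/cbc meet in 0. 2b->2: no, cc/cbc meet in 2 with "c" left. 2b->3: ok.
cc: 2c undefined. 2c->0: ok.
aaa: 3a undefined. 3a->0: no, cc/aaa meet in 0. 3a->1: no, a/aaa meet in 1. 3a->2: no, c/aaa meet in 2. 3a->3: ok.
aab: 3b undefined. 3b->0: ok.
aac: 3c undefined. 3c->0: no, cc/cbc meet in 0. 3c->1: no, a/cbc meet in 1. 3c->2: no, c/cbc meet in 2. 3c->3: ok.
All examples now run through 4 states with every (state, symbol) defined. Accept strings end in {0,1,2}, Reject strings end in {3}; accept={0,1,2}.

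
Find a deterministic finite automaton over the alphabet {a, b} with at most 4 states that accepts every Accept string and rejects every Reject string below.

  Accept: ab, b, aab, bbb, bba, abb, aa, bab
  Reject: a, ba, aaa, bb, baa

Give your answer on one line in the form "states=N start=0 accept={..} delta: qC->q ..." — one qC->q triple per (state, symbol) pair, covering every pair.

Grow the machine one transition at a time. Run the examples from 0; the earliest place one falls off (shortest prefix, ties alphabetical) gets sent to the lowest-numbered state that keeps every Accept/Reject pair distinguishable — a pair clashes when both reach the same state with identical unread suffix — and to a fresh state only if none does.
a: 0a undefined. 0a->0: no, abb/bb meet in 0 with "bb" left. Open state 1: 0a->1.
b: 0b undefined. 0b->0: no, b/bb meet in 0. 0b->1: no, ab/bb meet in 1 with "b" left. Open state 2: 0b->2.
aa: 1a undefined. 1a->0: ok.
ab: 1b undefined. 1b->0: ok.
ba: 2a undefined. 2a->0: no, ab/ba meet in 0. 2a->1: no, ab/baa meet in 0. 2a->2: no, b/ba meet in 2. Open state 3: 2a->3.
bb: 2b undefined. 2b->0: no, ab/bb meet in 0. 2b->1: ok.
baa: 3a undefined. 3a->0: no, ab/baa meet in 0. 3a->1: ok.
bab: 3b undefined. 3b->0: ok.
All examples now run through 4 states with every (state, symbol) defined. Accept strings end in {0,2}, Reject strings end in {1,3}; accept={0,2}.

states=4 start=0 accept={0,2} delta: 0a->1 0b->2 1a->0 1b->0 2a->3 2b->1 3a->1 3b->0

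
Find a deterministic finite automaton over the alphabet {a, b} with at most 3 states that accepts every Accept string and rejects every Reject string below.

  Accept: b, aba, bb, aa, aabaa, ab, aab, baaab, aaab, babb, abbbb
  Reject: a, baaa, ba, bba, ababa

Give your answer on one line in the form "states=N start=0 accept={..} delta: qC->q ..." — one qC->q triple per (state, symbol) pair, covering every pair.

states=3 start=0 accept={0,2} delta: 0a->1 0b->0 1a->0 1b->2 2a->0 2b->0

State merging on the prefix tree: take the shortest (then alphabetical) example prefix whose next move is undefined and point that move at state 0, else 1, else 2, ...; a target is out if some Accept/Reject pair would then sit in one state with the same input left (inseparable). If every existing state is out, open a new one.
a: 0a undefined. 0a->0: no, aba/ba meet in 0 with "ba" left. Open state 1: 0a->1.
b: 0b undefined. 0b->0: ok.
aa: 1a undefined. 1a->0: ok.
ab: 1b undefined. 1b->0: no, aba/a meet in 1. 1b->1: no, ab/a meet in 1. Open state 2: 1b->2.
aba: 2a undefined. 2a->0: ok.
abb: 2b undefined. 2b->0: ok.
All examples now run through 3 states with every (state, symbol) defined. Accept strings end in {0,2}, Reject strings end in {1}; accept={0,2}.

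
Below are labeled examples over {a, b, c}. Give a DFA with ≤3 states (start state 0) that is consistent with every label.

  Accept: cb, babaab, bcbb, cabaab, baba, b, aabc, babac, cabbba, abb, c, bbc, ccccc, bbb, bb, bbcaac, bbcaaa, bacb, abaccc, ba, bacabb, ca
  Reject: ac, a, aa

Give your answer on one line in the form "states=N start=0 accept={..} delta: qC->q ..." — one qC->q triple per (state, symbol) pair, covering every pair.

states=3 start=0 accept={2} delta: 0a->1 0b->2 0c->2 1a->0 1b->0 1c->0 2a->2 2b->2 2c->2

State merging on the prefix tree: take the shortest (then alphabetical) example prefix whose next move is undefined and point that move at state 0, else 1, else 2, ...; a target is out if some Accept/Reject pair would then sit in one state with the same input left (inseparable). If every existing state is out, open a new one.
a: 0a undefined. 0a->0: no, c/ac meet in 0 with "c" left. Open state 1: 0a->1.
b: 0b undefined. 0b->0: no, ba/a meet in 1. 0b->1: no, b/a meet in 1. Open state 2: 0b->2.
c: 0c undefined. 0c->0: no, ca/a meet in 1. 0c->1: no, c/a meet in 1. 0c->2: ok.
aa: 1a undefined. 1a->0: ok.
ab: 1b undefined. 1b->0: ok.
ac: 1c undefined. 1c->0: ok.
ba: 2a undefined. 2a->0: no, babaab/ac meet in 0. 2a->1: no, baba/a meet in 1. 2a->2: ok.
bb: 2b undefined. 2b->0: no, cb/ac meet in 0. 2b->1: no, cb/a meet in 1. 2b->2: ok.
bc: 2c undefined. 2c->0: no, aabc/ac meet in 0. 2c->1: no, aabc/a meet in 1. 2c->2: ok.
All examples now run through 3 states with every (state, symbol) defined. Accept strings end in {2}, Reject strings end in {0,1}; accept={2}.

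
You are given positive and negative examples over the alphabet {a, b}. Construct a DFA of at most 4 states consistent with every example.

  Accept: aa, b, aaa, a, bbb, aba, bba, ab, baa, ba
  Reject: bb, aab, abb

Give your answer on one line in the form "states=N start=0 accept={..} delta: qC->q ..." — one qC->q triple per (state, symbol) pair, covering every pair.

Grow the machine one transition at a time. Run the examples from 0; the earliest place one falls off (shortest prefix, ties alphabetical) gets sent to the lowest-numbered state that keeps every Accept/Reject pair distinguishable — a pair clashes when both reach the same state with identical unread suffix — and to a fresh state only if none does.
a: 0a undefined. 0a->0: no, b/aab meet in 0 with "b" left. Open state 1: 0a->1.
b: 0b undefined. 0b->0: no, b/bb meet in 0. 0b->1: no, bbb/abb meet in 1 with "bb" left. Open state 2: 0b->2.
aa: 1a undefined. 1a->0: no, b/aab meet in 2. 1a->1: no, ab/aab meet in 1 with "b" left. 1a->2: ok.
ab: 1b undefined. 1b->0: no, aa/abb meet in 2. 1b->1: no, a/abb meet in 1. 1b->2: ok.
ba: 2a undefined. 2a->0: ok.
bb: 2b undefined. 2b->0: no, aaa/bb meet in 0. 2b->1: no, a/bb meet in 1. 2b->2: no, aa/bb meet in 2. Open state 3: 2b->3.
bba: 3a undefined. 3a->0: ok.
bbb: 3b undefined. 3b->0: ok.
All examples now run through 4 states with every (state, symbol) defined. Accept strings end in {0,1,2}, Reject strings end in {3}; accept={0,1,2}.

states=4 start=0 accept={0,1,2} delta: 0a->1 0b->2 1a->2 1b->2 2a->0 2b->3 3a->0 3b->0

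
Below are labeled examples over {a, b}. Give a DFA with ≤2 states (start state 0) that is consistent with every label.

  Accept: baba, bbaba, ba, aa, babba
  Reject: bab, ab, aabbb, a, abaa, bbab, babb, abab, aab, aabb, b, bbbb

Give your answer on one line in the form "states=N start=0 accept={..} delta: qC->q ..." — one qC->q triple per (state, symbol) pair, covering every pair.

Grow the machine one transition at a time. Run the examples from 0; the earliest place one falls off (shortest prefix, ties alphabetical) gets sent to the lowest-numbered state that keeps every Accept/Reject pair distinguishable — a pair clashes when both reach the same state with identical unread suffix — and to a fresh state only if none does.
a: 0a undefined. 0a->0: no, aa/a meet in 0. Open state 1: 0a->1.
b: 0b undefined. 0b->0: no, ba/a meet in 1. 0b->1: ok.
aa: 1a undefined. 1a->0: ok.
ab: 1b undefined. 1b->0: no, baba/ab meet in 0. 1b->1: ok.
All examples now run through 2 states with every (state, symbol) defined. Accept strings end in {0}, Reject strings end in {1}; accept={0}.

states=2 start=0 accept={0} delta: 0a->1 0b->1 1a->0 1b->1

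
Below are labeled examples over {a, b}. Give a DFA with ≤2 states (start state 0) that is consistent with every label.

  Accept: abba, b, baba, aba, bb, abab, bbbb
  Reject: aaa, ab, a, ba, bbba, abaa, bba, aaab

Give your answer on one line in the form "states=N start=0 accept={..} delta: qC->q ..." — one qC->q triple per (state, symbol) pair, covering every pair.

Grow the machine one transition at a time. Run the examples from 0; the earliest place one falls off (shortest prefix, ties alphabetical) gets sent to the lowest-numbered state that keeps every Accept/Reject pair distinguishable — a pair clashes when both reach the same state with identical unread suffix — and to a fresh state only if none does.
a: 0a undefined. 0a->0: no, abba/bba meet in 0 with "bba" left. Open state 1: 0a->1.
b: 0b undefined. 0b->0: ok.
aa: 1a undefined. 1a->0: ok.
ab: 1b undefined. 1b->0: no, abba/aaa meet in 1. 1b->1: ok.
All examples now run through 2 states with every (state, symbol) defined. Accept strings end in {0}, Reject strings end in {1}; accept={0}.

states=2 start=0 accept={0} delta: 0a->1 0b->0 1a->0 1b->1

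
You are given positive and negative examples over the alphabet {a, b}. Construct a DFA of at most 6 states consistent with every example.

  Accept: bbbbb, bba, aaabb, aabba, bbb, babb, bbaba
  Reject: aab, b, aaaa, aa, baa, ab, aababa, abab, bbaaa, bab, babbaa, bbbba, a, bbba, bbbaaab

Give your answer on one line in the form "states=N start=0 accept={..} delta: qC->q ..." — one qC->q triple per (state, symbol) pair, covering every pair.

Grow the machine one transition at a time. Run the examples from 0; the earliest place one falls off (shortest prefix, ties alphabetical) gets sent to the lowest-numbered state that keeps every Accept/Reject pair distinguishable — a pair clashes when both reach the same state with identical unread suffix — and to a fresh state only if none does.
a: 0a undefined. 0a->0: ok.
b: 0b undefined. 0b->0: no, bbbbb/aab meet in 0. Open state 1: 0b->1.
ba: 1a undefined. 1a->0: ok.
bb: 1b undefined. 1b->0: no, bbbbb/aab meet in 1. 1b->1: no, bbbbb/aab meet in 1. Open state 2: 1b->2.
bba: 2a undefined. 2a->0: no, bba/aaaa meet in 0. 2a->1: no, bba/aab meet in 1. 2a->2: no, bba/bbaaa meet in 2. Open state 3: 2a->3.
bbb: 2b undefined. 2b->0: no, bbb/aaaa meet in 0. 2b->1: no, bbbbb/aab meet in 1. 2b->2: no, bba/bbbba meet in 3. 2b->3: no, bbaba/bbbba meet in 3 with "ba" left. Open state 4: 2b->4.
bbaa: 3a undefined. 3a->0: ok.
bbab: 3b undefined. 3b->0: no, bbaba/aaaa meet in 0. 3b->1: no, bbaba/aaaa meet in 0. 3b->2: ok.
bbba: 4a undefined. 4a->0: ok.
bbbb: 4b undefined. 4b->0: no, bbbbb/aab meet in 1. 4b->1: ok.
All examples now run through 5 states with every (state, symbol) defined. Accept strings end in {2,3,4}, Reject strings end in {0,1}; accept={2,3,4}.

states=5 start=0 accept={2,3,4} delta: 0a->0 0b->1 1a->0 1b->2 2a->3 2b->4 3a->0 3b->2 4a->0 4b->1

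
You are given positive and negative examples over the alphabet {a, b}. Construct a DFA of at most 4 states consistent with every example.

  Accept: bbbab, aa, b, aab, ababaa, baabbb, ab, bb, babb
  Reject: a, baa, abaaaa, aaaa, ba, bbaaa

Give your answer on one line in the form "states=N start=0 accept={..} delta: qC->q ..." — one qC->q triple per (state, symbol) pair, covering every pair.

Fold the examples into a partial DFA from state 0: repeatedly fix the first undefined (state, symbol) met by the shortest-then-alphabetical prefix, trying targets in increasing order and rejecting any under which an Accept and a Reject string meet in one state with the same remainder; add a state when all current targets are rejected. Accepting states are where Accept strings end.
a: 0a undefined. 0a->0: no, aa/a meet in 0. Open state 1: 0a->1.
b: 0b undefined. 0b->0: no, aa/baa meet in 1 with "a" left. 0b->1: no, aa/ba meet in 1 with "a" left. Open state 2: 0b->2.
aa: 1a undefined. 1a->0: no, aa/aaaa meet in 0. 1a->1: no, aa/a meet in 1. 1a->2: ok.
ab: 1b undefined. 1b->0: ok.
ba: 2a undefined. 2a->0: no, ab/ba meet in 0. 2a->1: no, aa/baa meet in 2. 2a->2: no, aa/baa meet in 2. Open state 3: 2a->3.
bb: 2b undefined. 2b->0: ok.
baa: 3a undefined. 3a->0: no, aab/baa meet in 0. 3a->1: ok.
bab: 3b undefined. 3b->0: ok.
All examples now run through 4 states with every (state, symbol) defined. Accept strings end in {0,2}, Reject strings end in {1,3}; accept={0,2}.

states=4 start=0 accept={0,2} delta: 0a->1 0b->2 1a->2 1b->0 2a->3 2b->0 3a->1 3b->0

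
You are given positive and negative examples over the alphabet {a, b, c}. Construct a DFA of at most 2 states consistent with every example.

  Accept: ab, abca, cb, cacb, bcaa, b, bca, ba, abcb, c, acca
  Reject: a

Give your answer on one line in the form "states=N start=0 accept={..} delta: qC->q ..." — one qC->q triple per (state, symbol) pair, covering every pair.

Fold the examples into a partial DFA from state 0: repeatedly fix the first undefined (state, symbol) met by the shortest-then-alphabetical prefix, trying targets in increasing order and rejecting any under which an Accept and a Reject string meet in one state with the same remainder; add a state when all current targets are rejected. Accepting states are where Accept strings end.
a: 0a undefined. 0a->0: ok.
b: 0b undefined. 0b->0: no, ab/a meet in 0. Open state 1: 0b->1.
c: 0c undefined. 0c->0: no, c/a meet in 0. 0c->1: ok.
ba: 1a undefined. 1a->0: no, ba/a meet in 0. 1a->1: ok.
bc: 1c undefined. 1c->0: no, abca/a meet in 0. 1c->1: ok.
cb: 1b undefined. 1b->0: no, cb/a meet in 0. 1b->1: ok.
All examples now run through 2 states with every (state, symbol) defined. Accept strings end in {1}, Reject strings end in {0}; accept={1}.

states=2 start=0 accept={1} delta: 0a->0 0b->1 0c->1 1a->1 1b->1 1c->1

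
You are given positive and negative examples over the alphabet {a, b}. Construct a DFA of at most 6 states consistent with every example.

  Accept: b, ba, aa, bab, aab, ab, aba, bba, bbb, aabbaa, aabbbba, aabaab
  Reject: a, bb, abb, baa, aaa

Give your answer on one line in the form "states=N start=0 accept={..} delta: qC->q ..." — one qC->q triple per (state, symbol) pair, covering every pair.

states=4 start=0 accept={0,2} delta: 0a->1 0b->2 1a->0 1b->2 2a->0 2b->3 3a->2 3b->0

State merging on the prefix tree: take the shortest (then alphabetical) example prefix whose next move is undefined and point that move at state 0, else 1, else 2, ...; a target is out if some Accept/Reject pair would then sit in one state with the same input left (inseparable). If every existing state is out, open a new one.
a: 0a undefined. 0a->0: no, aa/a meet in 0. Open state 1: 0a->1.
b: 0b undefined. 0b->0: no, b/bb meet in 0. 0b->1: no, b/a meet in 1. Open state 2: 0b->2.
aa: 1a undefined. 1a->0: ok.
ab: 1b undefined. 1b->0: no, b/abb meet in 2. 1b->1: no, ab/a meet in 1. 1b->2: ok.
ba: 2a undefined. 2a->0: ok.
bb: 2b undefined. 2b->0: no, ba/bb meet in 0. 2b->1: no, aabbaa/a meet in 1. 2b->2: no, b/bb meet in 2. Open state 3: 2b->3.
bba: 3a undefined. 3a->0: no, aabbaa/a meet in 1. 3a->1: no, bba/a meet in 1. 3a->2: ok.
bbb: 3b undefined. 3b->0: ok.
All examples now run through 4 states with every (state, symbol) defined. Accept strings end in {0,2}, Reject strings end in {1,3}; accept={0,2}.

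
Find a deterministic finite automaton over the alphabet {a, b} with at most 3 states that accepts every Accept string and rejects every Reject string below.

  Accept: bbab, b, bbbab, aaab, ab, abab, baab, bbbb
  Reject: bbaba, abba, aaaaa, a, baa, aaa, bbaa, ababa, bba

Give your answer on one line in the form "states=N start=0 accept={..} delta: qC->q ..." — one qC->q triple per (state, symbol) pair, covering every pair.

states=2 start=0 accept={1} delta: 0a->0 0b->1 1a->0 1b->1

Fold the examples into a partial DFA from state 0: repeatedly fix the first undefined (state, symbol) met by the shortest-then-alphabetical prefix, trying targets in increasing order and rejecting any under which an Accept and a Reject string meet in one state with the same remainder; add a state when all current targets are rejected. Accepting states are where Accept strings end.
a: 0a undefined. 0a->0: ok.
b: 0b undefined. 0b->0: no, bbab/bbaba meet in 0. Open state 1: 0b->1.
ba: 1a undefined. 1a->0: ok.
bb: 1b undefined. 1b->0: no, bbbb/bbaba meet in 0. 1b->1: ok.
All examples now run through 2 states with every (state, symbol) defined. Accept strings end in {1}, Reject strings end in {0}; accept={1}.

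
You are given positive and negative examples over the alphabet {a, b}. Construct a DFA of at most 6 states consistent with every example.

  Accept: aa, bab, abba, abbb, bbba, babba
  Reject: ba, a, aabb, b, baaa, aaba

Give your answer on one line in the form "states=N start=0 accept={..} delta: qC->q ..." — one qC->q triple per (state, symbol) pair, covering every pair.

states=5 start=0 accept={0,4} delta: 0a->1 0b->2 1a->0 1b->2 2a->3 2b->3 3a->0 3b->4 4a->0 4b->1

Grow the machine one transition at a time. Run the examples from 0; the earliest place one falls off (shortest prefix, ties alphabetical) gets sent to the lowest-numbered state that keeps every Accept/Reject pair distinguishable — a pair clashes when both reach the same state with identical unread suffix — and to a fresh state only if none does.
a: 0a undefined. 0a->0: no, aa/a meet in 0. Open state 1: 0a->1.
b: 0b undefined. 0b->0: no, bbba/ba meet in 1. 0b->1: no, aa/ba meet in 1 with "a" left. Open state 2: 0b->2.
aa: 1a undefined. 1a->0: ok.
ab: 1b undefined. 1b->0: no, abba/ba meet in 2 with "a" left. 1b->1: no, abbb/a meet in 1. 1b->2: ok.
ba: 2a undefined. 2a->0: no, aa/ba meet in 0. 2a->1: no, bab/b meet in 2. 2a->2: no, bab/aabb meet in 2 with "b" left. Open state 3: 2a->3.
bb: 2b undefined. 2b->0: no, aa/aabb meet in 0. 2b->1: no, abbb/b meet in 2. 2b->2: no, abba/ba meet in 3. 2b->3: ok.
baa: 3a undefined. 3a->0: ok.
bab: 3b undefined. 3b->0: no, bbba/a meet in 1. 3b->1: no, bab/a meet in 1. 3b->2: no, bab/b meet in 2. 3b->3: no, bab/ba meet in 3. Open state 4: 3b->4.
babb: 4b undefined. 4b->0: no, babba/a meet in 1. 4b->1: ok.
bbba: 4a undefined. 4a->0: ok.
All examples now run through 5 states with every (state, symbol) defined. Accept strings end in {0,4}, Reject strings end in {1,2,3}; accept={0,4}.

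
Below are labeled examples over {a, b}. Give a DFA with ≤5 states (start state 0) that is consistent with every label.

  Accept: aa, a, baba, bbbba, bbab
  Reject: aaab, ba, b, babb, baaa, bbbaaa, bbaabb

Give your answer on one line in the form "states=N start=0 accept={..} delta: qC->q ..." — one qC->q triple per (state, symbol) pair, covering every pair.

Fold the examples into a partial DFA from state 0: repeatedly fix the first undefined (state, symbol) met by the shortest-then-alphabetical prefix, trying targets in increasing order and rejecting any under which an Accept and a Reject string meet in one state with the same remainder; add a state when all current targets are rejected. Accepting states are where Accept strings end.
a: 0a undefined. 0a->0: ok.
b: 0b undefined. 0b->0: no, aa/aaab meet in 0. Open state 1: 0b->1.
ba: 1a undefined. 1a->0: no, aa/ba meet in 0. 1a->1: ok.
bb: 1b undefined. 1b->0: no, aa/bbaabb meet in 0. 1b->1: no, baba/aaab meet in 1. Open state 2: 1b->2.
bba: 2a undefined. 2a->0: no, bbab/aaab meet in 1. 2a->1: no, baba/aaab meet in 1. 2a->2: no, bbab/babb meet in 2 with "b" left. Open state 3: 2a->3.
bbb: 2b undefined. 2b->0: no, aa/babb meet in 0. 2b->1: ok.
bbaa: 3a undefined. 3a->0: ok.
bbab: 3b undefined. 3b->0: ok.
All examples now run through 4 states with every (state, symbol) defined. Accept strings end in {0,3}, Reject strings end in {1,2}; accept={0,3}.

states=4 start=0 accept={0,3} delta: 0a->0 0b->1 1a->1 1b->2 2a->3 2b->1 3a->0 3b->0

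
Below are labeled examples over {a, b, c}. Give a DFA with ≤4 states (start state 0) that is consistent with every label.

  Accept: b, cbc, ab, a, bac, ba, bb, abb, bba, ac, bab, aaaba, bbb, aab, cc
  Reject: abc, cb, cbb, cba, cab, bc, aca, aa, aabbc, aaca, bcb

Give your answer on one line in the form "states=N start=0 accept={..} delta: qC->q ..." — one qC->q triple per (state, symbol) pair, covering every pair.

State merging on the prefix tree: take the shortest (then alphabetical) example prefix whose next move is undefined and point that move at state 0, else 1, else 2, ...; a target is out if some Accept/Reject pair would then sit in one state with the same input left (inseparable). If every existing state is out, open a new one.
a: 0a undefined. 0a->0: no, a/aa meet in 0. Open state 1: 0a->1.
b: 0b undefined. 0b->0: ok.
c: 0c undefined. 0c->0: no, b/cb meet in 0. 0c->1: no, cbc/abc meet in 1 with "bc" left. Open state 2: 0c->2.
aa: 1a undefined. 1a->0: no, b/aa meet in 0. 1a->1: no, a/aa meet in 1. 1a->2: no, aab/cb meet in 2 with "b" left. Open state 3: 1a->3.
ab: 1b undefined. 1b->0: ok.
ac: 1c undefined. 1c->0: no, a/aca meet in 1. 1c->1: ok.
ca: 2a undefined. 2a->0: no, b/cab meet in 0. 2a->1: no, b/cab meet in 0. 2a->2: ok.
cb: 2b undefined. 2b->0: no, b/cb meet in 0. 2b->1: no, b/cbb meet in 0. 2b->2: ok.
cc: 2c undefined. 2c->0: ok.
aaa: 3a undefined. 3a->0: ok.
aab: 3b undefined. 3b->0: ok.
aac: 3c undefined. 3c->0: no, a/aaca meet in 1. 3c->1: ok.
All examples now run through 4 states with every (state, symbol) defined. Accept strings end in {0,1}, Reject strings end in {2,3}; accept={0,1}.

states=4 start=0 accept={0,1} delta: 0a->1 0b->0 0c->2 1a->3 1b->0 1c->1 2a->2 2b->2 2c->0 3a->0 3b->0 3c->1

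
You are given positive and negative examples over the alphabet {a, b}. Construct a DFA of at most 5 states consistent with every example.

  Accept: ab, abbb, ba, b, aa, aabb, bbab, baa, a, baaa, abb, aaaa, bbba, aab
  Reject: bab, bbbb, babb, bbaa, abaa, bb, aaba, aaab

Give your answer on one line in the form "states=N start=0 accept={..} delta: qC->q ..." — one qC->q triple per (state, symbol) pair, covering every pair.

states=5 start=0 accept={1,2,3} delta: 0a->1 0b->2 1a->3 1b->1 2a->2 2b->4 3a->4 3b->3 4a->3 4b->4

State merging on the prefix tree: take the shortest (then alphabetical) example prefix whose next move is undefined and point that move at state 0, else 1, else 2, ...; a target is out if some Accept/Reject pair would then sit in one state with the same input left (inseparable). If every existing state is out, open a new one.
a: 0a undefined. 0a->0: no, ab/aaab meet in 0 with "b" left. Open state 1: 0a->1.
b: 0b undefined. 0b->0: no, ab/bab meet in 1 with "b" left. 0b->1: no, ab/bb meet in 1 with "b" left. Open state 2: 0b->2.
aa: 1a undefined. 1a->0: no, ab/aaab meet in 1 with "b" left. 1a->1: no, ab/aaab meet in 1 with "b" left. 1a->2: no, aab/bb meet in 2 with "b" left. Open state 3: 1a->3.
ab: 1b undefined. 1b->0: no, abbb/bb meet in 2 with "b" left. 1b->1: ok.
ba: 2a undefined. 2a->0: no, b/bab meet in 2. 2a->1: no, ab/bab meet in 1. 2a->2: ok.
bb: 2b undefined. 2b->0: no, ba/babb meet in 2. 2b->1: no, ab/bab meet in 1. 2b->2: no, ba/bab meet in 2. 2b->3: no, aa/bab meet in 3. Open state 4: 2b->4.
aaa: 3a undefined. 3a->0: no, ba/aaab meet in 2. 3a->1: no, ab/abaa meet in 1. 3a->2: no, ba/abaa meet in 2. 3a->3: no, aa/abaa meet in 3. 3a->4: ok.
aab: 3b undefined. 3b->0: no, ab/aaba meet in 1. 3b->1: no, aa/aaba meet in 3. 3b->2: no, ba/aaba meet in 2. 3b->3: ok.
bba: 4a undefined. 4a->0: no, ab/bbaa meet in 1. 4a->1: no, aa/bbaa meet in 3. 4a->2: no, ba/bbaa meet in 2. 4a->3: ok.
bbb: 4b undefined. 4b->0: no, ba/bbbb meet in 2. 4b->1: no, ab/bbbb meet in 1. 4b->2: no, ba/babb meet in 2. 4b->3: no, aa/bbbb meet in 3. 4b->4: ok.
All examples now run through 5 states with every (state, symbol) defined. Accept strings end in {1,2,3}, Reject strings end in {4}; accept={1,2,3}.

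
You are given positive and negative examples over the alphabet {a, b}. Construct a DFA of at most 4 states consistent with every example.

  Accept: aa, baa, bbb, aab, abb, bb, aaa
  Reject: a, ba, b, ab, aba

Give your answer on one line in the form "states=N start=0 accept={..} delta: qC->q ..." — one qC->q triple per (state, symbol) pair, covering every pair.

Grow the machine one transition at a time. Run the examples from 0; the earliest place one falls off (shortest prefix, ties alphabetical) gets sent to the lowest-numbered state that keeps every Accept/Reject pair distinguishable — a pair clashes when both reach the same state with identical unread suffix — and to a fresh state only if none does.
a: 0a undefined. 0a->0: no, aa/a meet in 0. Open state 1: 0a->1.
b: 0b undefined. 0b->0: no, bbb/b meet in 0. 0b->1: no, aa/ba meet in 1 with "a" left. Open state 2: 0b->2.
aa: 1a undefined. 1a->0: no, aab/b meet in 2. 1a->1: no, aa/a meet in 1. 1a->2: no, aa/b meet in 2. Open state 3: 1a->3.
ab: 1b undefined. 1b->0: no, abb/b meet in 2. 1b->1: no, aa/aba meet in 3. 1b->2: ok.
ba: 2a undefined. 2a->0: no, baa/a meet in 1. 2a->1: ok.
bb: 2b undefined. 2b->0: no, bbb/b meet in 2. 2b->1: no, bbb/b meet in 2. 2b->2: no, bbb/b meet in 2. 2b->3: ok.
aaa: 3a undefined. 3a->0: ok.
aab: 3b undefined. 3b->0: ok.
All examples now run through 4 states with every (state, symbol) defined. Accept strings end in {0,3}, Reject strings end in {1,2}; accept={0,3}.

states=4 start=0 accept={0,3} delta: 0a->1 0b->2 1a->3 1b->2 2a->1 2b->3 3a->0 3b->0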